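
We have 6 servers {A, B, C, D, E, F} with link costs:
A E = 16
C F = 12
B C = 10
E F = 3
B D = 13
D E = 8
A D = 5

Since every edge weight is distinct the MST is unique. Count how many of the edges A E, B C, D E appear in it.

Sort edges by weight, then run Kruskal:
E F (3): add. Components now {A} {B} {C} {D} {E,F}
A D (5): add. Components now {A,D} {B} {C} {E,F}
D E (8): add. Components now {A,D,E,F} {B} {C}
B C (10): add. Components now {A,D,E,F} {B,C}
C F (12): add. Components now {A,B,C,D,E,F}
MST edge set: {E F, A D, D E, B C, C F}.
Of the listed edges, {B C, D E} are in the MST → 2.

2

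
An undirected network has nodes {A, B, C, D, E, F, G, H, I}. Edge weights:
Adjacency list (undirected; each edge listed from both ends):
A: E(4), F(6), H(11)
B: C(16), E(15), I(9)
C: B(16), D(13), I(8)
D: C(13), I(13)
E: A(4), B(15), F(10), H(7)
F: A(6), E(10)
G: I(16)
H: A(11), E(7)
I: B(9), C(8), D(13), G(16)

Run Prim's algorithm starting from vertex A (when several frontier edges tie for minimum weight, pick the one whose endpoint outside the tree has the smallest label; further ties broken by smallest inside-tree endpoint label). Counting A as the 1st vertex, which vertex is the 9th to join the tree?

Prim, starting at A.
Step 1: frontier [A E 4, A F 6, A H 11] → take A E (4); add E.
Step 2: frontier [A F 6, A H 11, E H 7, E F 10, B E 15] → take A F (6); add F.
Step 3: frontier [A H 11, E H 7, B E 15] → take E H (7); add H.
Step 4: frontier [B E 15] → take B E (15); add B.
Step 5: frontier [B I 9, B C 16] → take B I (9); add I.
Step 6: frontier [B C 16, C I 8, D I 13, G I 16] → take C I (8); add C.
Step 7: frontier [C D 13, D I 13, G I 16] → take C D (13); add D.
Step 8: frontier [G I 16] → take G I (16); add G.
Vertex order: A, E, F, H, B, I, C, D, G. The 9th vertex is G.

G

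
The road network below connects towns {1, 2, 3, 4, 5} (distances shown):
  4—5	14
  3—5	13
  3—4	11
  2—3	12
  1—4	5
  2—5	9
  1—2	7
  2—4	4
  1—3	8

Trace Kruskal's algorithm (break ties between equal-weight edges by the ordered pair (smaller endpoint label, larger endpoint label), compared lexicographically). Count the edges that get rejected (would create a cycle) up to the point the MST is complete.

1

Sort edges by weight, then run Kruskal:
2—4 (4): add. Components now {1} {2,4} {3} {5}
1—4 (5): add. Components now {1,2,4} {3} {5}
1—2 (7): skip — 1 and 2 already connected.
1—3 (8): add. Components now {1,2,3,4} {5}
2—5 (9): add. Components now {1,2,3,4,5}
Edges rejected before the tree was complete: 1.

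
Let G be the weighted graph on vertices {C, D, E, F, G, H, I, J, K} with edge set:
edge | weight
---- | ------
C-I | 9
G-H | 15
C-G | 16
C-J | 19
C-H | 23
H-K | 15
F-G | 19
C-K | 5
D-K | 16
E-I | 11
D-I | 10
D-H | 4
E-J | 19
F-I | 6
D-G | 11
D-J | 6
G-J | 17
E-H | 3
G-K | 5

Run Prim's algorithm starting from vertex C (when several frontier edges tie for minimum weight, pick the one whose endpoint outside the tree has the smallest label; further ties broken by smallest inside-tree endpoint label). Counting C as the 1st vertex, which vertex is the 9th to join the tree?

J

Prim's algorithm from C:
Step 1: cheapest edge leaving the tree is C-K (5); add K.
Step 2: cheapest edge leaving the tree is G-K (5); add G.
Step 3: cheapest edge leaving the tree is C-I (9); add I.
Step 4: cheapest edge leaving the tree is F-I (6); add F.
Step 5: cheapest edge leaving the tree is D-I (10); add D.
Step 6: cheapest edge leaving the tree is D-H (4); add H.
Step 7: cheapest edge leaving the tree is E-H (3); add E.
Step 8: cheapest edge leaving the tree is D-J (6); add J.
Vertex order: C, K, G, I, F, D, H, E, J. The 9th vertex is J.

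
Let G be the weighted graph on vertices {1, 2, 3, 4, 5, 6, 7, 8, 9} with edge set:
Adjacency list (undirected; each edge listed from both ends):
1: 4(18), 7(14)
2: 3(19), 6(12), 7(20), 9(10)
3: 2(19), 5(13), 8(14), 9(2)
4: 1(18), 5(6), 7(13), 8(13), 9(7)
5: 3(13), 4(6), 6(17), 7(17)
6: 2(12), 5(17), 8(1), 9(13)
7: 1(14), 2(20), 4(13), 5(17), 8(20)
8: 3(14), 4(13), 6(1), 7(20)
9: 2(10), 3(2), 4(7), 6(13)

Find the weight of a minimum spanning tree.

65

Grow the tree from 6 using Prim:
Step 1: cheapest edge leaving the tree is 6 8 (1); add 8.
Step 2: cheapest edge leaving the tree is 2 6 (12); add 2.
Step 3: cheapest edge leaving the tree is 2 9 (10); add 9.
Step 4: cheapest edge leaving the tree is 3 9 (2); add 3.
Step 5: cheapest edge leaving the tree is 4 9 (7); add 4.
Step 6: cheapest edge leaving the tree is 4 5 (6); add 5.
Step 7: cheapest edge leaving the tree is 4 7 (13); add 7.
Step 8: cheapest edge leaving the tree is 1 7 (14); add 1.
MST edges: 6 8, 2 6, 2 9, 3 9, 4 9, 4 5, 4 7, 1 7; total weight 1+12+10+2+7+6+13+14 = 65.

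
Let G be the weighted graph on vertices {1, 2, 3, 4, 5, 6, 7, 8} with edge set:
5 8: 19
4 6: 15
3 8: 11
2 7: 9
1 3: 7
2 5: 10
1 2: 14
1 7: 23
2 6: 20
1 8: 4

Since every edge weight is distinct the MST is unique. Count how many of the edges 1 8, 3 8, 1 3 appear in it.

Sort edges by weight, then run Kruskal:
1 8 (4): add — endpoints in different components.
1 3 (7): add — endpoints in different components.
2 7 (9): add — endpoints in different components.
2 5 (10): add — endpoints in different components.
3 8 (11): skip — 3 and 8 already connected.
1 2 (14): add — endpoints in different components.
4 6 (15): add — endpoints in different components.
5 8 (19): skip — 5 and 8 already connected.
2 6 (20): add — endpoints in different components.
MST edge set: {1 8, 1 3, 2 7, 2 5, 1 2, 4 6, 2 6}.
Of the listed edges, {1 8, 1 3} are in the MST → 2.

2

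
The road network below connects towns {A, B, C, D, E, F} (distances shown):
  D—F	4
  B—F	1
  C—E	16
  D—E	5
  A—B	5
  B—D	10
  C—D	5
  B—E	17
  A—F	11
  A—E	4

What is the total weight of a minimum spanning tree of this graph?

19

Prim's algorithm from F:
Step 1: cheapest edge leaving the tree is B—F (1); add B.
Step 2: cheapest edge leaving the tree is D—F (4); add D.
Step 3: cheapest edge leaving the tree is A—B (5); add A.
Step 4: cheapest edge leaving the tree is A—E (4); add E.
Step 5: cheapest edge leaving the tree is C—D (5); add C.
MST edges: B—F, D—F, A—B, A—E, C—D; total weight 1+4+5+4+5 = 19.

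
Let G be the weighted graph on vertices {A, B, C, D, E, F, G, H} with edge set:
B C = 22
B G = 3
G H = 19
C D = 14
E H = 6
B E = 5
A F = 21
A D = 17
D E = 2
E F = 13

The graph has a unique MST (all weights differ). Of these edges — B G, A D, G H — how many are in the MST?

Kruskal: consider edges lightest-first.
D E (2): add — endpoints in different components.
B G (3): add — endpoints in different components.
B E (5): add — endpoints in different components.
E H (6): add — endpoints in different components.
E F (13): add — endpoints in different components.
C D (14): add — endpoints in different components.
A D (17): add — endpoints in different components.
MST edge set: {D E, B G, B E, E H, E F, C D, A D}.
Of the listed edges, {B G, A D} are in the MST → 2.

2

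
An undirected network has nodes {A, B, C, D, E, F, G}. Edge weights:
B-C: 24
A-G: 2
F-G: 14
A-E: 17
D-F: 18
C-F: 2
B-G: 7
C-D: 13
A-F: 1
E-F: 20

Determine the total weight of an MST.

42

Prim's algorithm from A:
Step 1: cheapest edge leaving the tree is A-F (1); add F.
Step 2: cheapest edge leaving the tree is C-F (2); add C.
Step 3: cheapest edge leaving the tree is A-G (2); add G.
Step 4: cheapest edge leaving the tree is B-G (7); add B.
Step 5: cheapest edge leaving the tree is C-D (13); add D.
Step 6: cheapest edge leaving the tree is A-E (17); add E.
MST edges: A-F, C-F, A-G, B-G, C-D, A-E; total weight 1+2+2+7+13+17 = 42.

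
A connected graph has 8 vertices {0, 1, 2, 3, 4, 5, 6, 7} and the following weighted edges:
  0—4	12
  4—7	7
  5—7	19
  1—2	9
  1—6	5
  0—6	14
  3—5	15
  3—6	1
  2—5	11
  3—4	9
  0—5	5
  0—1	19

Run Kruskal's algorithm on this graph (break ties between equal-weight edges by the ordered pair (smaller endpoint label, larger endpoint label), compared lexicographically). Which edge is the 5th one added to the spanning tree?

1-2

Sort edges by weight, then run Kruskal:
3—6 (1): add — endpoints in different components.
0—5 (5): add — endpoints in different components.
1—6 (5): add — endpoints in different components.
4—7 (7): add — endpoints in different components.
1—2 (9): add — endpoints in different components.
3—4 (9): add — endpoints in different components.
2—5 (11): add — endpoints in different components.
The 5th edge added is 1—2.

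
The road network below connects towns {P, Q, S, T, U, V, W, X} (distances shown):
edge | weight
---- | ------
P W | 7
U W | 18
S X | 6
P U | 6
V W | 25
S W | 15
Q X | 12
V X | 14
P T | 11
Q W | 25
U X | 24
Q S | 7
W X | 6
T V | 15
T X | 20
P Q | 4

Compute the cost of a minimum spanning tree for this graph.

Prim's algorithm from S:
Step 1: cheapest edge leaving the tree is S X (6); add X.
Step 2: cheapest edge leaving the tree is W X (6); add W.
Step 3: cheapest edge leaving the tree is P W (7); add P.
Step 4: cheapest edge leaving the tree is P Q (4); add Q.
Step 5: cheapest edge leaving the tree is P U (6); add U.
Step 6: cheapest edge leaving the tree is P T (11); add T.
Step 7: cheapest edge leaving the tree is V X (14); add V.
MST edges: S X, W X, P W, P Q, P U, P T, V X; total weight 6+6+7+4+6+11+14 = 54.

54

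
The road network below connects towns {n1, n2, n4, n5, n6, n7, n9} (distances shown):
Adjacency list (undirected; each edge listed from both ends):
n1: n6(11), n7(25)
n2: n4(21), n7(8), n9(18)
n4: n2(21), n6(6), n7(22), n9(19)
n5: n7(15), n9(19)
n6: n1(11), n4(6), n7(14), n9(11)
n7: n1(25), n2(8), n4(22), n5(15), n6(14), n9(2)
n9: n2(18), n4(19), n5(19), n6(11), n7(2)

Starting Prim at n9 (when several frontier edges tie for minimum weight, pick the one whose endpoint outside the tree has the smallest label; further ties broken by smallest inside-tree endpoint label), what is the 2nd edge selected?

Grow the tree from n9 using Prim:
Step 1: cheapest edge leaving the tree is n7-n9 (2); add n7.
Step 2: cheapest edge leaving the tree is n2-n7 (8); add n2.
Step 3: cheapest edge leaving the tree is n6-n9 (11); add n6.
Step 4: cheapest edge leaving the tree is n4-n6 (6); add n4.
Step 5: cheapest edge leaving the tree is n1-n6 (11); add n1.
Step 6: cheapest edge leaving the tree is n5-n7 (15); add n5.
The 2nd edge added is n2-n7.

n2-n7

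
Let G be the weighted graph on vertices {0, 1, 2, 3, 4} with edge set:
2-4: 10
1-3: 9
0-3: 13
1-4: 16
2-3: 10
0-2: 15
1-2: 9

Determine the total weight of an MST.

Kruskal: consider edges lightest-first.
1-2 (9): add — endpoints in different components.
1-3 (9): add — endpoints in different components.
2-3 (10): skip — 2 and 3 already connected.
2-4 (10): add — endpoints in different components.
0-3 (13): add — endpoints in different components.
MST edges: 1-2, 1-3, 2-4, 0-3; total weight 9+9+10+13 = 41.

41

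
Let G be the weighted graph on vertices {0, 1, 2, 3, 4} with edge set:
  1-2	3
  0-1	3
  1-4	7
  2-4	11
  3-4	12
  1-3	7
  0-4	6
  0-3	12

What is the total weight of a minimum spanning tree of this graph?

19

Kruskal: consider edges lightest-first.
0-1 (3): add — endpoints in different components.
1-2 (3): add — endpoints in different components.
0-4 (6): add — endpoints in different components.
1-3 (7): add — endpoints in different components.
MST edges: 0-1, 1-2, 0-4, 1-3; total weight 3+3+6+7 = 19.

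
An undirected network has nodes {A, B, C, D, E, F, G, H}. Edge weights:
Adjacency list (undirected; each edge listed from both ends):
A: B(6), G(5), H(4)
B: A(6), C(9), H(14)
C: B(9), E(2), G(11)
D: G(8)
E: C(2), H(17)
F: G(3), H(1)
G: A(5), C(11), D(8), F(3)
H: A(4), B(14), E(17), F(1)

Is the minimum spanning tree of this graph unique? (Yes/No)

Yes

Sort edges by weight, then run Kruskal:
F-H (1): add — endpoints in different components.
C-E (2): add — endpoints in different components.
F-G (3): add — endpoints in different components.
A-H (4): add — endpoints in different components.
A-G (5): skip — A and G already connected.
A-B (6): add — endpoints in different components.
D-G (8): add — endpoints in different components.
B-C (9): add — endpoints in different components.
Every non-tree edge has weight strictly greater than the heaviest edge on the tree path between its endpoints, so the MST is unique.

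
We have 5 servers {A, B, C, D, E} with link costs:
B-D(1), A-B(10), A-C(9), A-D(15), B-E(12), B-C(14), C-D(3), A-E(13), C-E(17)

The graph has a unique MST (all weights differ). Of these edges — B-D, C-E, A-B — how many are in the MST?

1

Kruskal: consider edges lightest-first.
B-D (1): add. Components now {A} {B,D} {C} {E}
C-D (3): add. Components now {A} {B,C,D} {E}
A-C (9): add. Components now {A,B,C,D} {E}
A-B (10): skip — A and B already connected.
B-E (12): add. Components now {A,B,C,D,E}
MST edge set: {B-D, C-D, A-C, B-E}.
Of the listed edges, {B-D} are in the MST → 1.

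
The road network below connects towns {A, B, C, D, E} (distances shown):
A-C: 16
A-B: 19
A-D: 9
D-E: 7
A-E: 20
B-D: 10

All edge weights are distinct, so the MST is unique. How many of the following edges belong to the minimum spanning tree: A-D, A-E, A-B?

Kruskal's algorithm — process edges by increasing weight (ties by edge label):
D-E (7): add — endpoints in different components.
A-D (9): add — endpoints in different components.
B-D (10): add — endpoints in different components.
A-C (16): add — endpoints in different components.
MST edge set: {D-E, A-D, B-D, A-C}.
Of the listed edges, {A-D} are in the MST → 1.

1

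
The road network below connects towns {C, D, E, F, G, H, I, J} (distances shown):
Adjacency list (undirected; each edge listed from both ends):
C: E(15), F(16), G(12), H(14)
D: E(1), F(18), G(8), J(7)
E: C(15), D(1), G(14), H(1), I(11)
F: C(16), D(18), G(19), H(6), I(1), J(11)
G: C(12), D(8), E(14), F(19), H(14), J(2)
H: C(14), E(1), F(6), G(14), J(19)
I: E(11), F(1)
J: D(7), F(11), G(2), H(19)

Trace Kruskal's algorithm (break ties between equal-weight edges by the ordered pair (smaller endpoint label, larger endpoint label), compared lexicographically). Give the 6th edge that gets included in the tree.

Kruskal's algorithm — process edges by increasing weight (ties by edge label):
D E (1): add — endpoints in different components.
E H (1): add — endpoints in different components.
F I (1): add — endpoints in different components.
G J (2): add — endpoints in different components.
F H (6): add — endpoints in different components.
D J (7): add — endpoints in different components.
D G (8): skip — D and G already connected.
E I (11): skip — E and I already connected.
F J (11): skip — F and J already connected.
C G (12): add — endpoints in different components.
The 6th edge added is D J.

D-J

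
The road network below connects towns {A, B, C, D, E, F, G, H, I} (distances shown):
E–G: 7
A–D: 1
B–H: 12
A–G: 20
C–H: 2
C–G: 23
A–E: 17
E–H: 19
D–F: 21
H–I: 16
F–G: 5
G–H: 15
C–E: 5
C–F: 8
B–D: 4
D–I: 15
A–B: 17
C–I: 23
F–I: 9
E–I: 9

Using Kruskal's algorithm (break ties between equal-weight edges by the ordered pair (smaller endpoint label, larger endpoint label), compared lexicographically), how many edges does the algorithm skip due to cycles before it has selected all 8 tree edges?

2

Sort edges by weight, then run Kruskal:
A–D (1): add — endpoints in different components.
C–H (2): add — endpoints in different components.
B–D (4): add — endpoints in different components.
C–E (5): add — endpoints in different components.
F–G (5): add — endpoints in different components.
E–G (7): add — endpoints in different components.
C–F (8): skip — C and F already connected.
E–I (9): add — endpoints in different components.
F–I (9): skip — F and I already connected.
B–H (12): add — endpoints in different components.
Edges rejected before the tree was complete: 2.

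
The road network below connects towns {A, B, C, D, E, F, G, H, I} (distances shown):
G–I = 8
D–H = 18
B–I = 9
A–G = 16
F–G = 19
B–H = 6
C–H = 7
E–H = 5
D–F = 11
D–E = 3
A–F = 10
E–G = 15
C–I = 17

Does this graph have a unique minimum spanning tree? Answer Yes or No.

Kruskal's algorithm — process edges by increasing weight (ties by edge label):
D–E (3): add — endpoints in different components.
E–H (5): add — endpoints in different components.
B–H (6): add — endpoints in different components.
C–H (7): add — endpoints in different components.
G–I (8): add — endpoints in different components.
B–I (9): add — endpoints in different components.
A–F (10): add — endpoints in different components.
D–F (11): add — endpoints in different components.
Every non-tree edge has weight strictly greater than the heaviest edge on the tree path between its endpoints, so the MST is unique.

Yes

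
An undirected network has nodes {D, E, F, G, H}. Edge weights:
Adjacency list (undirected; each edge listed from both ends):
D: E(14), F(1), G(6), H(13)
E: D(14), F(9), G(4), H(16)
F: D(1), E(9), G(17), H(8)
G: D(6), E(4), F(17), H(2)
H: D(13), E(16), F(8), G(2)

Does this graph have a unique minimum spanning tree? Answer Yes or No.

Kruskal: consider edges lightest-first.
D F (1): add — endpoints in different components.
G H (2): add — endpoints in different components.
E G (4): add — endpoints in different components.
D G (6): add — endpoints in different components.
Every non-tree edge has weight strictly greater than the heaviest edge on the tree path between its endpoints, so the MST is unique.

Yes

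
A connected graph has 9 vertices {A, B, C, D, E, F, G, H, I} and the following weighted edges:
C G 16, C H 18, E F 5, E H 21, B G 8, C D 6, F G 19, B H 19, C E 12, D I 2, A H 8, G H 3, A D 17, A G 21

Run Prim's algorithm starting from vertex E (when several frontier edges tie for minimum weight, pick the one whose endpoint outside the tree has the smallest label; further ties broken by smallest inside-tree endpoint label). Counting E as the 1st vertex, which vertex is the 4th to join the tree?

Prim, starting at E.
Step 1: cheapest edge leaving the tree is E F (5); add F.
Step 2: cheapest edge leaving the tree is C E (12); add C.
Step 3: cheapest edge leaving the tree is C D (6); add D.
Step 4: cheapest edge leaving the tree is D I (2); add I.
Step 5: cheapest edge leaving the tree is C G (16); add G.
Step 6: cheapest edge leaving the tree is G H (3); add H.
Step 7: cheapest edge leaving the tree is A H (8); add A.
Step 8: cheapest edge leaving the tree is B G (8); add B.
Vertex order: E, F, C, D, I, G, H, A, B. The 4th vertex is D.

D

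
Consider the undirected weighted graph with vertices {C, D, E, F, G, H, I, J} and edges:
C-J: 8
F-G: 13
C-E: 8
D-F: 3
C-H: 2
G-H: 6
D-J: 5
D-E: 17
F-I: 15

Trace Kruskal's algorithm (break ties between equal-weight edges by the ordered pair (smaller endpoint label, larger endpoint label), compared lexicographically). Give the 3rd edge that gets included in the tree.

D-J

Sort edges by weight, then run Kruskal:
C-H (2): add — endpoints in different components.
D-F (3): add — endpoints in different components.
D-J (5): add — endpoints in different components.
G-H (6): add — endpoints in different components.
C-E (8): add — endpoints in different components.
C-J (8): add — endpoints in different components.
F-G (13): skip — F and G already connected.
F-I (15): add — endpoints in different components.
The 3rd edge added is D-J.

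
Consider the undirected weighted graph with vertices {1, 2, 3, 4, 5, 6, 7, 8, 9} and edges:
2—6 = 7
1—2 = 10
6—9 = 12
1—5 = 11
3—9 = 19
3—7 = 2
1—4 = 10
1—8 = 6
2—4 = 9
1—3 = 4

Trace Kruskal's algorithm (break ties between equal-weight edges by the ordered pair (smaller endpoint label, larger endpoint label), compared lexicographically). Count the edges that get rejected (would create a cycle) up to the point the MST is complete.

Kruskal's algorithm — process edges by increasing weight (ties by edge label):
3—7 (2): add — endpoints in different components.
1—3 (4): add — endpoints in different components.
1—8 (6): add — endpoints in different components.
2—6 (7): add — endpoints in different components.
2—4 (9): add — endpoints in different components.
1—2 (10): add — endpoints in different components.
1—4 (10): skip — 1 and 4 already connected.
1—5 (11): add — endpoints in different components.
6—9 (12): add — endpoints in different components.
Edges rejected before the tree was complete: 1.

1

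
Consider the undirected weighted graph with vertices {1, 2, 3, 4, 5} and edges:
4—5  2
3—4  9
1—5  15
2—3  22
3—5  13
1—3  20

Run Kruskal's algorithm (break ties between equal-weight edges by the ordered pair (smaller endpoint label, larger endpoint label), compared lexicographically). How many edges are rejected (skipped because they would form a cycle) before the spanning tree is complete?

2

Kruskal: consider edges lightest-first.
4—5 (2): add. Components now {1} {2} {3} {4,5}
3—4 (9): add. Components now {1} {2} {3,4,5}
3—5 (13): skip — 3 and 5 already connected.
1—5 (15): add. Components now {1,3,4,5} {2}
1—3 (20): skip — 1 and 3 already connected.
2—3 (22): add. Components now {1,2,3,4,5}
Edges rejected before the tree was complete: 2.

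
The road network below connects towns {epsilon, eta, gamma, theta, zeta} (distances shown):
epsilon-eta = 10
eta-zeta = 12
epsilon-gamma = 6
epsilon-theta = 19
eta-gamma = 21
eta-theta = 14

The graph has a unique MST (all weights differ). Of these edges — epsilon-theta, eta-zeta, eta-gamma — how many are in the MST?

1

Kruskal: consider edges lightest-first.
epsilon-gamma (6): add — endpoints in different components.
epsilon-eta (10): add — endpoints in different components.
eta-zeta (12): add — endpoints in different components.
eta-theta (14): add — endpoints in different components.
MST edge set: {epsilon-gamma, epsilon-eta, eta-zeta, eta-theta}.
Of the listed edges, {eta-zeta} are in the MST → 1.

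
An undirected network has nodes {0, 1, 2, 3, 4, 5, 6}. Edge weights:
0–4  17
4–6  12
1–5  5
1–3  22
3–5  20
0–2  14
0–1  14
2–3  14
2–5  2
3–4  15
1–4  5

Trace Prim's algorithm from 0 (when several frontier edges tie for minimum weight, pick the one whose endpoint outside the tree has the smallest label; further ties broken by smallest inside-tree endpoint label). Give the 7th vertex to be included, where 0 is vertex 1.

Grow the tree from 0 using Prim:
Step 1: cheapest edge leaving the tree is 0–1 (14); add 1.
Step 2: cheapest edge leaving the tree is 1–4 (5); add 4.
Step 3: cheapest edge leaving the tree is 1–5 (5); add 5.
Step 4: cheapest edge leaving the tree is 2–5 (2); add 2.
Step 5: cheapest edge leaving the tree is 4–6 (12); add 6.
Step 6: cheapest edge leaving the tree is 2–3 (14); add 3.
Vertex order: 0, 1, 4, 5, 2, 6, 3. The 7th vertex is 3.

3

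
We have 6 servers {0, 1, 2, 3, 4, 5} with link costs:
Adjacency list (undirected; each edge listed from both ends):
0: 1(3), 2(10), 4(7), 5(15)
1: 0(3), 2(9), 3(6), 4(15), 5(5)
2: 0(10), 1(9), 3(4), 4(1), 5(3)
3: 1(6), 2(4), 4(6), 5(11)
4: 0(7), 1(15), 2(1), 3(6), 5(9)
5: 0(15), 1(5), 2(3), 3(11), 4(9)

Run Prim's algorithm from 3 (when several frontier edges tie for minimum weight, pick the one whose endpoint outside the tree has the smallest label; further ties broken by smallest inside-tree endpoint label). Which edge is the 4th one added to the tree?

Prim, starting at 3.
Step 1: frontier [2 3 4, 1 3 6, 3 4 6, 3 5 11] → take 2 3 (4); add 2.
Step 2: frontier [2 4 1, 2 5 3, 1 2 9, 0 2 10, 1 3 6, 3 4 6, 3 5 11] → take 2 4 (1); add 4.
Step 3: frontier [2 5 3, 1 2 9, 0 2 10, 1 3 6, 3 5 11, 0 4 7, 4 5 9, 1 4 15] → take 2 5 (3); add 5.
Step 4: frontier [1 2 9, 0 2 10, 1 3 6, 0 4 7, 1 4 15, 1 5 5, 0 5 15] → take 1 5 (5); add 1.
Step 5: frontier [0 1 3, 0 2 10, 0 4 7, 0 5 15] → take 0 1 (3); add 0.
The 4th edge added is 1 5.

1-5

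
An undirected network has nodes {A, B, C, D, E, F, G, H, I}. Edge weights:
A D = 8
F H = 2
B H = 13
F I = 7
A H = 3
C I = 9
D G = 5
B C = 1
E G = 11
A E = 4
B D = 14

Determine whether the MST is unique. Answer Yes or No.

Kruskal's algorithm — process edges by increasing weight (ties by edge label):
B C (1): add — endpoints in different components.
F H (2): add — endpoints in different components.
A H (3): add — endpoints in different components.
A E (4): add — endpoints in different components.
D G (5): add — endpoints in different components.
F I (7): add — endpoints in different components.
A D (8): add — endpoints in different components.
C I (9): add — endpoints in different components.
Every non-tree edge has weight strictly greater than the heaviest edge on the tree path between its endpoints, so the MST is unique.

Yes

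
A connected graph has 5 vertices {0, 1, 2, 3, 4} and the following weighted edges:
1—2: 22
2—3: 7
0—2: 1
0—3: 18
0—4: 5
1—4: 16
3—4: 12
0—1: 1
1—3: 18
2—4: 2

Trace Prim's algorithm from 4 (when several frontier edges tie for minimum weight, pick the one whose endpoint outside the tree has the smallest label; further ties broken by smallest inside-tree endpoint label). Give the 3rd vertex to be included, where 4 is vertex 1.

0

Prim's algorithm from 4:
Step 1: cheapest edge leaving the tree is 2—4 (2); add 2.
Step 2: cheapest edge leaving the tree is 0—2 (1); add 0.
Step 3: cheapest edge leaving the tree is 0—1 (1); add 1.
Step 4: cheapest edge leaving the tree is 2—3 (7); add 3.
Vertex order: 4, 2, 0, 1, 3. The 3rd vertex is 0.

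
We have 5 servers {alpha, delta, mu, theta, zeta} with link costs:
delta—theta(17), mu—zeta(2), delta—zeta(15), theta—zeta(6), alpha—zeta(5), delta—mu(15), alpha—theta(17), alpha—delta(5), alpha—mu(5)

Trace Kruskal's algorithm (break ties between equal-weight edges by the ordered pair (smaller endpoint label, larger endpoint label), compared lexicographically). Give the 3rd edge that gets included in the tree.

alpha-mu

Kruskal's algorithm — process edges by increasing weight (ties by edge label):
mu—zeta (2): add — endpoints in different components.
alpha—delta (5): add — endpoints in different components.
alpha—mu (5): add — endpoints in different components.
alpha—zeta (5): skip — alpha and zeta already connected.
theta—zeta (6): add — endpoints in different components.
The 3rd edge added is alpha—mu.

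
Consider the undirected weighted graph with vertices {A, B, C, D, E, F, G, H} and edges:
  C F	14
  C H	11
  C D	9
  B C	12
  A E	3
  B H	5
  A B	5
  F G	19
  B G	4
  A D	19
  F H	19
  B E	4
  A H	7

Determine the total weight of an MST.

50

Prim's algorithm from F:
Step 1: cheapest edge leaving the tree is C F (14); add C.
Step 2: cheapest edge leaving the tree is C D (9); add D.
Step 3: cheapest edge leaving the tree is C H (11); add H.
Step 4: cheapest edge leaving the tree is B H (5); add B.
Step 5: cheapest edge leaving the tree is B E (4); add E.
Step 6: cheapest edge leaving the tree is A E (3); add A.
Step 7: cheapest edge leaving the tree is B G (4); add G.
MST edges: C F, C D, C H, B H, B E, A E, B G; total weight 14+9+11+5+4+3+4 = 50.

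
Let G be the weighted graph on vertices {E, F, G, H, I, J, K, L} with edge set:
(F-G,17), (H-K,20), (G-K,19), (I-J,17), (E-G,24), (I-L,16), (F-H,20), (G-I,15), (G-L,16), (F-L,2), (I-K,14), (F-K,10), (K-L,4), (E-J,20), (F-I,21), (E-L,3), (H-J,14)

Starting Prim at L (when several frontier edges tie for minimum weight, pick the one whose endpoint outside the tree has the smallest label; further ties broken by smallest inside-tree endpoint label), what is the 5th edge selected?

Prim, starting at L.
Step 1: cheapest edge leaving the tree is F-L (2); add F.
Step 2: cheapest edge leaving the tree is E-L (3); add E.
Step 3: cheapest edge leaving the tree is K-L (4); add K.
Step 4: cheapest edge leaving the tree is I-K (14); add I.
Step 5: cheapest edge leaving the tree is G-I (15); add G.
Step 6: cheapest edge leaving the tree is I-J (17); add J.
Step 7: cheapest edge leaving the tree is H-J (14); add H.
The 5th edge added is G-I.

G-I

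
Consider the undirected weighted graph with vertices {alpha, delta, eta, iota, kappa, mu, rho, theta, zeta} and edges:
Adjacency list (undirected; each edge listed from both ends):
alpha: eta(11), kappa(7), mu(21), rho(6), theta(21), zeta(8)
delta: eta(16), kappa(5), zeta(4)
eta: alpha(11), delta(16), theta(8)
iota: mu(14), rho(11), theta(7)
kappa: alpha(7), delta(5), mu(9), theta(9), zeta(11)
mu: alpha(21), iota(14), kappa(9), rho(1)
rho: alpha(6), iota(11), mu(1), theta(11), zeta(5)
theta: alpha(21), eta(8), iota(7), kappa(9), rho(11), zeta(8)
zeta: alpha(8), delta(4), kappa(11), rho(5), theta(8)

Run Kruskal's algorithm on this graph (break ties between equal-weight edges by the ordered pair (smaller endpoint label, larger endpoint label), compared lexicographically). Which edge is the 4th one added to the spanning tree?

Kruskal's algorithm — process edges by increasing weight (ties by edge label):
mu rho (1): add — endpoints in different components.
delta zeta (4): add — endpoints in different components.
delta kappa (5): add — endpoints in different components.
rho zeta (5): add — endpoints in different components.
alpha rho (6): add — endpoints in different components.
alpha kappa (7): skip — kappa and alpha already connected.
iota theta (7): add — endpoints in different components.
alpha zeta (8): skip — zeta and alpha already connected.
eta theta (8): add — endpoints in different components.
theta zeta (8): add — endpoints in different components.
The 4th edge added is rho zeta.

rho-zeta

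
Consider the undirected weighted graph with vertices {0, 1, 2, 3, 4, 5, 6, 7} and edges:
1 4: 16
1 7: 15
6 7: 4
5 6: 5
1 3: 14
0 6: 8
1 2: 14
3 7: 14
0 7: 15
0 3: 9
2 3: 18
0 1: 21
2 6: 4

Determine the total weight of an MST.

Kruskal: consider edges lightest-first.
2 6 (4): add — endpoints in different components.
6 7 (4): add — endpoints in different components.
5 6 (5): add — endpoints in different components.
0 6 (8): add — endpoints in different components.
0 3 (9): add — endpoints in different components.
1 2 (14): add — endpoints in different components.
1 3 (14): skip — 1 and 3 already connected.
3 7 (14): skip — 3 and 7 already connected.
0 7 (15): skip — 0 and 7 already connected.
1 7 (15): skip — 1 and 7 already connected.
1 4 (16): add — endpoints in different components.
MST edges: 2 6, 6 7, 5 6, 0 6, 0 3, 1 2, 1 4; total weight 4+4+5+8+9+14+16 = 60.

60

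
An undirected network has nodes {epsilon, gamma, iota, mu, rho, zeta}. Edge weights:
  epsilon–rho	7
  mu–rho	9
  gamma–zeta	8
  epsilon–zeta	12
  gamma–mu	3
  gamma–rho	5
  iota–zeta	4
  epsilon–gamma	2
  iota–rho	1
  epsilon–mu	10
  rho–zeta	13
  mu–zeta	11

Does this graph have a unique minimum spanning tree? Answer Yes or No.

Yes

Kruskal: consider edges lightest-first.
iota–rho (1): add. Components now {iota,rho} {zeta} {mu} {epsilon} {gamma}
epsilon–gamma (2): add. Components now {iota,rho} {zeta} {mu} {epsilon,gamma}
gamma–mu (3): add. Components now {iota,rho} {zeta} {epsilon,gamma,mu}
iota–zeta (4): add. Components now {iota,rho,zeta} {epsilon,gamma,mu}
gamma–rho (5): add. Components now {epsilon,gamma,iota,mu,rho,zeta}
Every non-tree edge has weight strictly greater than the heaviest edge on the tree path between its endpoints, so the MST is unique.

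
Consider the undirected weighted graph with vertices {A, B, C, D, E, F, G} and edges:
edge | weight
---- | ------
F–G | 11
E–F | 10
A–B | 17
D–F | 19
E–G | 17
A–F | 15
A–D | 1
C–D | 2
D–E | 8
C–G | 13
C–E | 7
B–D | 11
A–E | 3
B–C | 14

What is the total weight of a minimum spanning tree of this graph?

Sort edges by weight, then run Kruskal:
A–D (1): add — endpoints in different components.
C–D (2): add — endpoints in different components.
A–E (3): add — endpoints in different components.
C–E (7): skip — C and E already connected.
D–E (8): skip — D and E already connected.
E–F (10): add — endpoints in different components.
B–D (11): add — endpoints in different components.
F–G (11): add — endpoints in different components.
MST edges: A–D, C–D, A–E, E–F, B–D, F–G; total weight 1+2+3+10+11+11 = 38.

38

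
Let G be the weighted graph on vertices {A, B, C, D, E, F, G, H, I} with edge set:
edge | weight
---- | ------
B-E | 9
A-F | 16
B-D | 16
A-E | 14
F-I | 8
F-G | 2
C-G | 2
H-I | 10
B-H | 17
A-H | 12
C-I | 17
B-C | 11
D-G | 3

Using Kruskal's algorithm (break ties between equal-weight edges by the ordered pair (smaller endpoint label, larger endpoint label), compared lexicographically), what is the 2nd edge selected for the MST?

Kruskal: consider edges lightest-first.
C-G (2): add — endpoints in different components.
F-G (2): add — endpoints in different components.
D-G (3): add — endpoints in different components.
F-I (8): add — endpoints in different components.
B-E (9): add — endpoints in different components.
H-I (10): add — endpoints in different components.
B-C (11): add — endpoints in different components.
A-H (12): add — endpoints in different components.
The 2nd edge added is F-G.

F-G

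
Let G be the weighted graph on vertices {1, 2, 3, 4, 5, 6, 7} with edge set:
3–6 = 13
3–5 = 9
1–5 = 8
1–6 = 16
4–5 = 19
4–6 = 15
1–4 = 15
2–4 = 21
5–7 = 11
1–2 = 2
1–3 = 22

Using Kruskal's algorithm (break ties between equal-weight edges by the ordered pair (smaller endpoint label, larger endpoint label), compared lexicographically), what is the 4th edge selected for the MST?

5-7

Kruskal's algorithm — process edges by increasing weight (ties by edge label):
1–2 (2): add. Components now {1,2} {3} {4} {5} {6} {7}
1–5 (8): add. Components now {1,2,5} {3} {4} {6} {7}
3–5 (9): add. Components now {1,2,3,5} {4} {6} {7}
5–7 (11): add. Components now {1,2,3,5,7} {4} {6}
3–6 (13): add. Components now {1,2,3,5,6,7} {4}
1–4 (15): add. Components now {1,2,3,4,5,6,7}
The 4th edge added is 5–7.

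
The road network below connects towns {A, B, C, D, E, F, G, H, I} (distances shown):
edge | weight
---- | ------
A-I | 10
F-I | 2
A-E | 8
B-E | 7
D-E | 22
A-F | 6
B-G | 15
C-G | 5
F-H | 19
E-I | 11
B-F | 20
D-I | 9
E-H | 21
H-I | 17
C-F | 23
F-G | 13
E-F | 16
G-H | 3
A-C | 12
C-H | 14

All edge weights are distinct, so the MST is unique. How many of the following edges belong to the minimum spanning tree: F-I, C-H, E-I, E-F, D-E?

Kruskal: consider edges lightest-first.
F-I (2): add — endpoints in different components.
G-H (3): add — endpoints in different components.
C-G (5): add — endpoints in different components.
A-F (6): add — endpoints in different components.
B-E (7): add — endpoints in different components.
A-E (8): add — endpoints in different components.
D-I (9): add — endpoints in different components.
A-I (10): skip — A and I already connected.
E-I (11): skip — E and I already connected.
A-C (12): add — endpoints in different components.
MST edge set: {F-I, G-H, C-G, A-F, B-E, A-E, D-I, A-C}.
Of the listed edges, {F-I} are in the MST → 1.

1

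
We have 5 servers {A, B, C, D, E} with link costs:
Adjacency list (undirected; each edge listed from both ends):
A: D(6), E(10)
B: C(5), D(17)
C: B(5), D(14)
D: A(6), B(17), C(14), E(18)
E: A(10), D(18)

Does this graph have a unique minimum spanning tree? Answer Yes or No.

Yes

Kruskal's algorithm — process edges by increasing weight (ties by edge label):
B—C (5): add. Components now {A} {B,C} {D} {E}
A—D (6): add. Components now {A,D} {B,C} {E}
A—E (10): add. Components now {A,D,E} {B,C}
C—D (14): add. Components now {A,B,C,D,E}
Every non-tree edge has weight strictly greater than the heaviest edge on the tree path between its endpoints, so the MST is unique.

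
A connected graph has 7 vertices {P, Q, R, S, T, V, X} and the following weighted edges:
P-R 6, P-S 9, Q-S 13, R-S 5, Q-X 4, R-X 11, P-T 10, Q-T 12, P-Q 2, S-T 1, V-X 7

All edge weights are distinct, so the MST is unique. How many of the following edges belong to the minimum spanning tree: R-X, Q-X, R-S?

Sort edges by weight, then run Kruskal:
S-T (1): add. Components now {S,T} {V} {X} {R} {P} {Q}
P-Q (2): add. Components now {S,T} {V} {X} {R} {P,Q}
Q-X (4): add. Components now {S,T} {V} {P,Q,X} {R}
R-S (5): add. Components now {R,S,T} {V} {P,Q,X}
P-R (6): add. Components now {P,Q,R,S,T,X} {V}
V-X (7): add. Components now {P,Q,R,S,T,V,X}
MST edge set: {S-T, P-Q, Q-X, R-S, P-R, V-X}.
Of the listed edges, {Q-X, R-S} are in the MST → 2.

2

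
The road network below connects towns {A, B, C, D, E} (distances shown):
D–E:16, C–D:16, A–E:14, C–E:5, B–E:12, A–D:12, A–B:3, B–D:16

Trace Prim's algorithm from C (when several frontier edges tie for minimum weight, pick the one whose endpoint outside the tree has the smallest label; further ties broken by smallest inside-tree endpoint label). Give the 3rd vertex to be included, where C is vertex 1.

Grow the tree from C using Prim:
Step 1: cheapest edge leaving the tree is C–E (5); add E.
Step 2: cheapest edge leaving the tree is B–E (12); add B.
Step 3: cheapest edge leaving the tree is A–B (3); add A.
Step 4: cheapest edge leaving the tree is A–D (12); add D.
Vertex order: C, E, B, A, D. The 3rd vertex is B.

B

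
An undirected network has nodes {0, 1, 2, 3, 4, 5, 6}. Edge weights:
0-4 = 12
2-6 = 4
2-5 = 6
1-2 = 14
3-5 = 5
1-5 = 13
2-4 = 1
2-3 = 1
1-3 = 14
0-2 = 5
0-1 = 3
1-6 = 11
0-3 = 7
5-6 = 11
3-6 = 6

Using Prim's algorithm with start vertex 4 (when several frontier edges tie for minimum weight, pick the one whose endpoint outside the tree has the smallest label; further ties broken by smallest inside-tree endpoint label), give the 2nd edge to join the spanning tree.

2-3

Prim, starting at 4.
Step 1: cheapest edge leaving the tree is 2-4 (1); add 2.
Step 2: cheapest edge leaving the tree is 2-3 (1); add 3.
Step 3: cheapest edge leaving the tree is 2-6 (4); add 6.
Step 4: cheapest edge leaving the tree is 0-2 (5); add 0.
Step 5: cheapest edge leaving the tree is 0-1 (3); add 1.
Step 6: cheapest edge leaving the tree is 3-5 (5); add 5.
The 2nd edge added is 2-3.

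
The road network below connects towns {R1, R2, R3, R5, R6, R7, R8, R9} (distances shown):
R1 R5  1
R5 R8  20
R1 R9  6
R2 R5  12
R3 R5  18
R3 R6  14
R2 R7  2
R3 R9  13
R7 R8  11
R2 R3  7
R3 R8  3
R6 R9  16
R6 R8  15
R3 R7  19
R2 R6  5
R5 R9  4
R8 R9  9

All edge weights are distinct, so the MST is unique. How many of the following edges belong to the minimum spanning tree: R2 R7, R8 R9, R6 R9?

Kruskal's algorithm — process edges by increasing weight (ties by edge label):
R1 R5 (1): add — endpoints in different components.
R2 R7 (2): add — endpoints in different components.
R3 R8 (3): add — endpoints in different components.
R5 R9 (4): add — endpoints in different components.
R2 R6 (5): add — endpoints in different components.
R1 R9 (6): skip — R1 and R9 already connected.
R2 R3 (7): add — endpoints in different components.
R8 R9 (9): add — endpoints in different components.
MST edge set: {R1 R5, R2 R7, R3 R8, R5 R9, R2 R6, R2 R3, R8 R9}.
Of the listed edges, {R2 R7, R8 R9} are in the MST → 2.

2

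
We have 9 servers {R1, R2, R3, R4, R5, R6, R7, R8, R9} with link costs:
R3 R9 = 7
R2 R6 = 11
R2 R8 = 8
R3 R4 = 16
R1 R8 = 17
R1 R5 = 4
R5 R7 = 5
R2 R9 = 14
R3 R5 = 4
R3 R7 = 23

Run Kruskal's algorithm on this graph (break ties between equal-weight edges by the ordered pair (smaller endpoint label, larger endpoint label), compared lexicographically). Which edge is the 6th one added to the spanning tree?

R2-R6

Kruskal's algorithm — process edges by increasing weight (ties by edge label):
R1 R5 (4): add — endpoints in different components.
R3 R5 (4): add — endpoints in different components.
R5 R7 (5): add — endpoints in different components.
R3 R9 (7): add — endpoints in different components.
R2 R8 (8): add — endpoints in different components.
R2 R6 (11): add — endpoints in different components.
R2 R9 (14): add — endpoints in different components.
R3 R4 (16): add — endpoints in different components.
The 6th edge added is R2 R6.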